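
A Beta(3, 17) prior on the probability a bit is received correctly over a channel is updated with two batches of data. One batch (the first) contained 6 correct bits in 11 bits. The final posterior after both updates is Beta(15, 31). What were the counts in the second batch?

6 correct bits and 9 errors

Sequential conjugate updates are equivalent to a single update on the pooled data, so total successes = posterior α − prior α and total failures = posterior β − prior β.
Total across both batches: 15−3=12 correct bits, 31−17=14 errors.
Subtract the first batch: 12−6=6 correct bits and 14−5=9 errors.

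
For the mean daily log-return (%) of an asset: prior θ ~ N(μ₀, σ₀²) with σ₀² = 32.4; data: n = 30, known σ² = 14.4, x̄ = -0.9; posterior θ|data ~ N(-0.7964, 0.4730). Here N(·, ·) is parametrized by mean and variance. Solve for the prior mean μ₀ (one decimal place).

The posterior mean is a precision-weighted average: μ_n = (τ₀μ₀ + τ_data·x̄)/(τ₀+τ_data), with τ₀=1/σ₀² and τ_data=n/σ².
Here τ₀ = 1/32.4 = 0.030864 and τ_data = 30/14.4 = 2.083333, so τ_n = 2.114197.
Rearranging for μ₀: μ₀ = (μ_n·τ_n − τ_data·x̄)/τ₀ = (-0.7964·2.114197 − 2.083333·-0.9) / 0.030864 = 0.191253/0.030864 ≈ 6.2.

μ₀ = 6.2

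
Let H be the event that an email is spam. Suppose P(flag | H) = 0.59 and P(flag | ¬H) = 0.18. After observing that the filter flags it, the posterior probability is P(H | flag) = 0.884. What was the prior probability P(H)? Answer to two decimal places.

P(H) = 0.70

Bayes' rule in odds form gives O(H|E) = O(H)·[P(E|H)/P(E|¬H)], hence O(H) = O(H|E)/LR.
Posterior odds = 0.884/(1−0.884) = 7.6207. LR = 0.59/0.18 = 3.2778.
Prior odds = 7.6207/3.2778 = 2.3249, so P(H) = 2.3249/(1+2.3249) ≈ 0.70.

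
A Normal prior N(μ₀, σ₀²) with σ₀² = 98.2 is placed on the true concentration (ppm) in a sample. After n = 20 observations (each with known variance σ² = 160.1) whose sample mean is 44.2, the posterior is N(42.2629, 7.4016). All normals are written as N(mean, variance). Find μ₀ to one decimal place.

The posterior mean is a precision-weighted average: μ_n = (τ₀μ₀ + τ_data·x̄)/(τ₀+τ_data), with τ₀=1/σ₀² and τ_data=n/σ².
Here τ₀ = 1/98.2 = 0.010183 and τ_data = 20/160.1 = 0.124922, so τ_n = 0.135105.
Rearranging for μ₀: μ₀ = (μ_n·τ_n − τ_data·x̄)/τ₀ = (42.2629·0.135105 − 0.124922·44.2) / 0.010183 = 0.188377/0.010183 ≈ 18.5.

μ₀ = 18.5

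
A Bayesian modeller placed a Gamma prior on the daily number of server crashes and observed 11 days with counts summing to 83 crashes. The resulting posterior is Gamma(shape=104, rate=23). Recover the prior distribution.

Gamma–Poisson conjugacy: posterior shape = α + Σxᵢ, posterior rate = β + n.
So α = 104 − 83 = 21 and β = 23 − 11 = 12.

Gamma(shape=21, rate=12)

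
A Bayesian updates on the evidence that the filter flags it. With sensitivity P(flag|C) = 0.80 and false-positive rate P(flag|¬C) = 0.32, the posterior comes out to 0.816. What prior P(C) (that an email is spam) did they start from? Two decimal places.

P(C) = 0.64

In odds form, posterior odds = prior odds × likelihood ratio, so prior odds = posterior odds ÷ LR.
Posterior odds = 0.816/(1−0.816) = 4.4348. LR = 0.80/0.32 = 2.5000.
Prior odds = 4.4348/2.5000 = 1.7739, so P(C) = 1.7739/(1+1.7739) ≈ 0.64.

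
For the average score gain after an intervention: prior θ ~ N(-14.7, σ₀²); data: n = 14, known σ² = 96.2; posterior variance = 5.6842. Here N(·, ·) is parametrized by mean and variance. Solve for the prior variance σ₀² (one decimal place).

For the Normal–Normal model with known σ², precisions add: τ_n = τ₀ + n/σ².
So 1/σ₀² = 1/5.6842 − 14/96.2 = 0.175926 − 0.145530 = 0.030396.
Hence σ₀² = 1/0.030396 ≈ 32.9.

σ₀² = 32.9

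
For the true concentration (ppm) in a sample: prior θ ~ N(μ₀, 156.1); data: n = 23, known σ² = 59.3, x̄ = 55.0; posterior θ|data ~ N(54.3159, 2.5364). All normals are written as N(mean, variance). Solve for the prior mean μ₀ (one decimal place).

With known observation variance, the Normal–Normal posterior has precision τ_n = τ₀ + n/σ² and mean μ_n = (τ₀μ₀ + (n/σ²)x̄)/τ_n.
Here τ₀ = 1/156.1 = 0.006406 and τ_data = 23/59.3 = 0.387858, so τ_n = 0.394264.
Rearranging for μ₀: μ₀ = (μ_n·τ_n − τ_data·x̄)/τ₀ = (54.3159·0.394264 − 0.387858·55.0) / 0.006406 = 0.082614/0.006406 ≈ 12.9.

μ₀ = 12.9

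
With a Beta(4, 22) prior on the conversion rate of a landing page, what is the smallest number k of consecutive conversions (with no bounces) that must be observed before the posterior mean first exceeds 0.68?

k = 43

After k conversions and 0 bounces the posterior is Beta(4+k, 22), with mean (4+k)/(4+22+k).
Set (4+k)/(26+k) > 0.68 and solve: k > (0.68·26 − 4)/(1 − 0.68) = 42.750.
The smallest integer exceeding 42.750 is 43, and checking k=43: (47)/(69) = 0.6812 > 0.68.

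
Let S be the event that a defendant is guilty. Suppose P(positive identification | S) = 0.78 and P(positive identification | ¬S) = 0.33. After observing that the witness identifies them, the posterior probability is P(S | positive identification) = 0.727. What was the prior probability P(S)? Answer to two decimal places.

Bayes' rule in odds form gives O(S|E) = O(S)·[P(E|S)/P(E|¬S)], hence O(S) = O(S|E)/LR.
Posterior odds = 0.727/(1−0.727) = 2.6630. LR = 0.78/0.33 = 2.3636.
Prior odds = 2.6630/2.3636 = 1.1267, so P(S) = 1.1267/(1+1.1267) ≈ 0.53.

P(S) = 0.53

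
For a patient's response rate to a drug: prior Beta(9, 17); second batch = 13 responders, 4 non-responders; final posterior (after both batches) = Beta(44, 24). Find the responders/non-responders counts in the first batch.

Sequential conjugate updates are equivalent to a single update on the pooled data, so total successes = posterior α − prior α and total failures = posterior β − prior β.
Total across both batches: 44−9=35 responders, 24−17=7 non-responders.
Subtract the second batch: 35−13=22 responders and 7−4=3 non-responders.

22 responders and 3 non-responders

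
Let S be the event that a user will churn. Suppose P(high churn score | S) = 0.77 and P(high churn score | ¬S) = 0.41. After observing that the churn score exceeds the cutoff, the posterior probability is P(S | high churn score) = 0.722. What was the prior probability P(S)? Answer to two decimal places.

P(S) = 0.58

In odds form, posterior odds = prior odds × likelihood ratio, so prior odds = posterior odds ÷ LR.
Posterior odds = 0.722/(1−0.722) = 2.5971. LR = 0.77/0.41 = 1.8780.
Prior odds = 2.5971/1.8780 = 1.3829, so P(S) = 1.3829/(1+1.3829) ≈ 0.58.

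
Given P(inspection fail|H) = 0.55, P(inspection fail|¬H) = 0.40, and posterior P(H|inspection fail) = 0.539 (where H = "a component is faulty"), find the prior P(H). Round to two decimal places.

P(H) = 0.46

Bayes' rule in odds form gives O(H|E) = O(H)·[P(E|H)/P(E|¬H)], hence O(H) = O(H|E)/LR.
Posterior odds = 0.539/(1−0.539) = 1.1692. LR = 0.55/0.40 = 1.3750.
Prior odds = 1.1692/1.3750 = 0.8503, so P(H) = 0.8503/(1+0.8503) ≈ 0.46.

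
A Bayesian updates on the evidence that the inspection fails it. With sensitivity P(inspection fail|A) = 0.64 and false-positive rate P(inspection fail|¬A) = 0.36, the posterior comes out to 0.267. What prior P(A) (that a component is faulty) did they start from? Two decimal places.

In odds form, posterior odds = prior odds × likelihood ratio, so prior odds = posterior odds ÷ LR.
Posterior odds = 0.267/(1−0.267) = 0.3643. LR = 0.64/0.36 = 1.7778.
Prior odds = 0.3643/1.7778 = 0.2049, so P(A) = 0.2049/(1+0.2049) ≈ 0.17.

P(A) = 0.17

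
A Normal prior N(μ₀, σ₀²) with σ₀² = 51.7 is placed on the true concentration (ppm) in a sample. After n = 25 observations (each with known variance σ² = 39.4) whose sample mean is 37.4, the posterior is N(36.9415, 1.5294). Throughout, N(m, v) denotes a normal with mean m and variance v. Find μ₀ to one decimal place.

With known observation variance, the Normal–Normal posterior has precision τ_n = τ₀ + n/σ² and mean μ_n = (τ₀μ₀ + (n/σ²)x̄)/τ_n.
Here τ₀ = 1/51.7 = 0.019342 and τ_data = 25/39.4 = 0.634518, so τ_n = 0.653860.
Rearranging for μ₀: μ₀ = (μ_n·τ_n − τ_data·x̄)/τ₀ = (36.9415·0.653860 − 0.634518·37.4) / 0.019342 = 0.423596/0.019342 ≈ 21.9.

μ₀ = 21.9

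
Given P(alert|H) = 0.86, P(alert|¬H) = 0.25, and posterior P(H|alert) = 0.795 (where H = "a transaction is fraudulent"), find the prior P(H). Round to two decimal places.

P(H) = 0.53

Bayes' rule in odds form gives O(H|E) = O(H)·[P(E|H)/P(E|¬H)], hence O(H) = O(H|E)/LR.
Posterior odds = 0.795/(1−0.795) = 3.8780. LR = 0.86/0.25 = 3.4400.
Prior odds = 3.8780/3.4400 = 1.1273, so P(H) = 1.1273/(1+1.1273) ≈ 0.53.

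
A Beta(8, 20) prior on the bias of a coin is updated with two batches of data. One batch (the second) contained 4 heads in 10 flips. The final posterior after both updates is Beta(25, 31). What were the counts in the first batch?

Sequential conjugate updates are equivalent to a single update on the pooled data, so total successes = posterior α − prior α and total failures = posterior β − prior β.
Total across both batches: 25−8=17 heads, 31−20=11 tails.
Subtract the second batch: 17−4=13 heads and 11−6=5 tails.

13 heads and 5 tails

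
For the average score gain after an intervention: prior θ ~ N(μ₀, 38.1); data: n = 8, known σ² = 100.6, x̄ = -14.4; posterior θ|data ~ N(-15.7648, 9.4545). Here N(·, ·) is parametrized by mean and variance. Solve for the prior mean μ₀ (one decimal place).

μ₀ = -19.9

The posterior mean is a precision-weighted average: μ_n = (τ₀μ₀ + τ_data·x̄)/(τ₀+τ_data), with τ₀=1/σ₀² and τ_data=n/σ².
Here τ₀ = 1/38.1 = 0.026247 and τ_data = 8/100.6 = 0.079523, so τ_n = 0.105770.
Rearranging for μ₀: μ₀ = (μ_n·τ_n − τ_data·x̄)/τ₀ = (-15.7648·0.105770 − 0.079523·-14.4) / 0.026247 = -0.522312/0.026247 ≈ -19.9.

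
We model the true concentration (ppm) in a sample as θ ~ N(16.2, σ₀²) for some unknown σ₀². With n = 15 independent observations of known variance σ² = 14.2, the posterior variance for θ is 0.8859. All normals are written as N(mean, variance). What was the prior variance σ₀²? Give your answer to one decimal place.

σ₀² = 13.8

For the Normal–Normal model with known σ², precisions add: τ_n = τ₀ + n/σ².
So 1/σ₀² = 1/0.8859 − 15/14.2 = 1.128796 − 1.056338 = 0.072458.
Hence σ₀² = 1/0.072458 ≈ 13.8.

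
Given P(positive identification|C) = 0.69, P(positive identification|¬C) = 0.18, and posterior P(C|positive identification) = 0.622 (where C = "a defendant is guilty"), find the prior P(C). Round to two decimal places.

Bayes' rule in odds form gives O(C|E) = O(C)·[P(E|C)/P(E|¬C)], hence O(C) = O(C|E)/LR.
Posterior odds = 0.622/(1−0.622) = 1.6455. LR = 0.69/0.18 = 3.8333.
Prior odds = 1.6455/3.8333 = 0.4293, so P(C) = 0.4293/(1+0.4293) ≈ 0.30.

P(C) = 0.30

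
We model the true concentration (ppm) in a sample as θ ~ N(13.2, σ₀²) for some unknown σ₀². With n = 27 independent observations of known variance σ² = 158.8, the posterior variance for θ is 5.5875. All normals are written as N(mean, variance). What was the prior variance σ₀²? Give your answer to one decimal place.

σ₀² = 111.8

Posterior precision equals prior precision plus data precision: 1/σ_n² = 1/σ₀² + n/σ².
So 1/σ₀² = 1/5.5875 − 27/158.8 = 0.178971 − 0.170025 = 0.008946.
Hence σ₀² = 1/0.008946 ≈ 111.8.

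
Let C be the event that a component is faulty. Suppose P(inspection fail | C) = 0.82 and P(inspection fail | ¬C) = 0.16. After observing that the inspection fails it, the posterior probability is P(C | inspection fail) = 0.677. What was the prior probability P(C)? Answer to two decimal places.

In odds form, posterior odds = prior odds × likelihood ratio, so prior odds = posterior odds ÷ LR.
Posterior odds = 0.677/(1−0.677) = 2.0960. LR = 0.82/0.16 = 5.1250.
Prior odds = 2.0960/5.1250 = 0.4090, so P(C) = 0.4090/(1+0.4090) ≈ 0.29.

P(C) = 0.29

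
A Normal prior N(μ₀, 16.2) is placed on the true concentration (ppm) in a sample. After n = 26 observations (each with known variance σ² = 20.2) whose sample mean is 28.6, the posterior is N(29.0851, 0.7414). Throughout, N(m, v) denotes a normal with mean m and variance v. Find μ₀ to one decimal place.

With known observation variance, the Normal–Normal posterior has precision τ_n = τ₀ + n/σ² and mean μ_n = (τ₀μ₀ + (n/σ²)x̄)/τ_n.
Here τ₀ = 1/16.2 = 0.061728 and τ_data = 26/20.2 = 1.287129, so τ_n = 1.348857.
Rearranging for μ₀: μ₀ = (μ_n·τ_n − τ_data·x̄)/τ₀ = (29.0851·1.348857 − 1.287129·28.6) / 0.061728 = 2.419751/0.061728 ≈ 39.2.

μ₀ = 39.2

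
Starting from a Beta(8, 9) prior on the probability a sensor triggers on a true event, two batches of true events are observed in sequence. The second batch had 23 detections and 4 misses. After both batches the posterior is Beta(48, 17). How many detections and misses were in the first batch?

Because Beta–binomial updating is additive in the counts, the combined data contributed (α_post−α_prior, β_post−β_prior) successes and failures.
Total across both batches: 48−8=40 detections, 17−9=8 misses.
Subtract the second batch: 40−23=17 detections and 8−4=4 misses.

17 detections and 4 misses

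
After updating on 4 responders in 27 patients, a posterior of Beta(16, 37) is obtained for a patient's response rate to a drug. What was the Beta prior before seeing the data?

Beta is conjugate to the binomial likelihood: posterior = Beta(a+s, b+f).
So a = 16 − 4 = 12 and b = 37 − 23 = 14.

Beta(12, 14)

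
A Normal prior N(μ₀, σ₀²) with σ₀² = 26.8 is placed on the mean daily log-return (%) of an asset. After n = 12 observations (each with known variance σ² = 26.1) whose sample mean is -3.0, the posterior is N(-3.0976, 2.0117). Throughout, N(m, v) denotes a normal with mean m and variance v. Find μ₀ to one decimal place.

The posterior mean is a precision-weighted average: μ_n = (τ₀μ₀ + τ_data·x̄)/(τ₀+τ_data), with τ₀=1/σ₀² and τ_data=n/σ².
Here τ₀ = 1/26.8 = 0.037313 and τ_data = 12/26.1 = 0.459770, so τ_n = 0.497083.
Rearranging for μ₀: μ₀ = (μ_n·τ_n − τ_data·x̄)/τ₀ = (-3.0976·0.497083 − 0.459770·-3.0) / 0.037313 = -0.160454/0.037313 ≈ -4.3.

μ₀ = -4.3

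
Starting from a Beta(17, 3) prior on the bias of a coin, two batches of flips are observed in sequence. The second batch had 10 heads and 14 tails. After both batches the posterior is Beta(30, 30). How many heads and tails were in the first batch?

3 heads and 13 tails

Sequential conjugate updates are equivalent to a single update on the pooled data, so total successes = posterior α − prior α and total failures = posterior β − prior β.
Total across both batches: 30−17=13 heads, 30−3=27 tails.
Subtract the second batch: 13−10=3 heads and 27−14=13 tails.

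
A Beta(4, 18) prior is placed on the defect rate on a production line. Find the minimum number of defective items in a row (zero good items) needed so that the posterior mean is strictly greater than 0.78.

After k defective items and 0 good items the posterior is Beta(4+k, 18), with mean (4+k)/(4+18+k).
Set (4+k)/(22+k) > 0.78 and solve: k > (0.78·22 − 4)/(1 − 0.78) = 59.818.
The smallest integer exceeding 59.818 is 60.

k = 60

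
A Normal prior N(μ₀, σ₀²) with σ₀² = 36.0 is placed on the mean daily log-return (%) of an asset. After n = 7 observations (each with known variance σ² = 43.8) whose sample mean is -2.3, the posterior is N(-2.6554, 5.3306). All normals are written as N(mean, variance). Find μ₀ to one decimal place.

The posterior mean is a precision-weighted average: μ_n = (τ₀μ₀ + τ_data·x̄)/(τ₀+τ_data), with τ₀=1/σ₀² and τ_data=n/σ².
Here τ₀ = 1/36.0 = 0.027778 and τ_data = 7/43.8 = 0.159817, so τ_n = 0.187595.
Rearranging for μ₀: μ₀ = (μ_n·τ_n − τ_data·x̄)/τ₀ = (-2.6554·0.187595 − 0.159817·-2.3) / 0.027778 = -0.130561/0.027778 ≈ -4.7.

μ₀ = -4.7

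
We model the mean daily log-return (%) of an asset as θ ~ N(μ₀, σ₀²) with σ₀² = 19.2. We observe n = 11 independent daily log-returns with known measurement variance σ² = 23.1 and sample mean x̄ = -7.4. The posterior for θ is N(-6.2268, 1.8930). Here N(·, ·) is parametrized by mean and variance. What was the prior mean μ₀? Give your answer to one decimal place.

With known observation variance, the Normal–Normal posterior has precision τ_n = τ₀ + n/σ² and mean μ_n = (τ₀μ₀ + (n/σ²)x̄)/τ_n.
Here τ₀ = 1/19.2 = 0.052083 and τ_data = 11/23.1 = 0.476190, so τ_n = 0.528273.
Rearranging for μ₀: μ₀ = (μ_n·τ_n − τ_data·x̄)/τ₀ = (-6.2268·0.528273 − 0.476190·-7.4) / 0.052083 = 0.234356/0.052083 ≈ 4.5.

μ₀ = 4.5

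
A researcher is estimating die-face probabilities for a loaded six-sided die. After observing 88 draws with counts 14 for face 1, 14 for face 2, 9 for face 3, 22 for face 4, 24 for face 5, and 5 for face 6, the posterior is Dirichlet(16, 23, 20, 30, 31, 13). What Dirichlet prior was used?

Dirichlet(2, 9, 11, 8, 7, 8)

For a Dirichlet(α) prior with multinomial counts c, the posterior is Dirichlet(α + c) componentwise.
Subtract each count from the matching posterior parameter: 16−14=2, 23−14=9, 20−9=11, 30−22=8, 31−24=7, 13−5=8.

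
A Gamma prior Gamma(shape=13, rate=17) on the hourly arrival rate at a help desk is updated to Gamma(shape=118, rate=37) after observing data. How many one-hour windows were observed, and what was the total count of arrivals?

A Gamma(α, β) prior (rate parametrization) on a Poisson rate with n observations summing to S gives posterior Gamma(α+S, β+n).
Matching: Σxᵢ = 118 − 13 = 105 and n = 37 − 17 = 20.

n = 20 one-hour windows with total 105 arrivals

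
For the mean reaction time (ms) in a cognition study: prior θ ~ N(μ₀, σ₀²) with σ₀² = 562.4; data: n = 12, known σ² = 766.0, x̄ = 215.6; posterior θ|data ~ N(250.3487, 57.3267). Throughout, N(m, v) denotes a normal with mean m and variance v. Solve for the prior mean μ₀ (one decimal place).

The posterior mean is a precision-weighted average: μ_n = (τ₀μ₀ + τ_data·x̄)/(τ₀+τ_data), with τ₀=1/σ₀² and τ_data=n/σ².
Here τ₀ = 1/562.4 = 0.001778 and τ_data = 12/766.0 = 0.015666, so τ_n = 0.017444.
Rearranging for μ₀: μ₀ = (μ_n·τ_n − τ_data·x̄)/τ₀ = (250.3487·0.017444 − 0.015666·215.6) / 0.001778 = 0.989493/0.001778 ≈ 556.5.

μ₀ = 556.5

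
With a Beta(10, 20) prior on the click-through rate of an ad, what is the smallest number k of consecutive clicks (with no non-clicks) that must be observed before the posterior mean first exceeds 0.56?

k = 16

After k clicks and 0 non-clicks the posterior is Beta(10+k, 20), with mean (10+k)/(10+20+k).
Set (10+k)/(30+k) > 0.56 and solve: k > (0.56·30 − 10)/(1 − 0.56) = 15.455.
The smallest integer exceeding 15.455 is 16.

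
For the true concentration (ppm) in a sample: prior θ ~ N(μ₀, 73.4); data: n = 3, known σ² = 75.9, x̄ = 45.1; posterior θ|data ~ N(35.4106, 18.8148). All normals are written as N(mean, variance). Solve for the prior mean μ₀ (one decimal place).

μ₀ = 7.3

The posterior mean is a precision-weighted average: μ_n = (τ₀μ₀ + τ_data·x̄)/(τ₀+τ_data), with τ₀=1/σ₀² and τ_data=n/σ².
Here τ₀ = 1/73.4 = 0.013624 and τ_data = 3/75.9 = 0.039526, so τ_n = 0.053150.
Rearranging for μ₀: μ₀ = (μ_n·τ_n − τ_data·x̄)/τ₀ = (35.4106·0.053150 − 0.039526·45.1) / 0.013624 = 0.099451/0.013624 ≈ 7.3.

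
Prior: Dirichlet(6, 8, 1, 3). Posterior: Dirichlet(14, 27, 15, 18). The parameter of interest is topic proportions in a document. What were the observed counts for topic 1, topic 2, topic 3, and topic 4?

counts (8, 19, 14, 15)

For a Dirichlet(α) prior with multinomial counts c, the posterior is Dirichlet(α + c) componentwise.
Counts are posterior − prior componentwise: 14−6=8, 27−8=19, 15−1=14, 18−3=15.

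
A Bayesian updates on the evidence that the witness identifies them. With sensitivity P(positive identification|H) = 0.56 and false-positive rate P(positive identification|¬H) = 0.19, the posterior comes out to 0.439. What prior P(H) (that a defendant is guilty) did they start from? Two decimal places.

In odds form, posterior odds = prior odds × likelihood ratio, so prior odds = posterior odds ÷ LR.
Posterior odds = 0.439/(1−0.439) = 0.7825. LR = 0.56/0.19 = 2.9474.
Prior odds = 0.7825/2.9474 = 0.2655, so P(H) = 0.2655/(1+0.2655) ≈ 0.21.

P(H) = 0.21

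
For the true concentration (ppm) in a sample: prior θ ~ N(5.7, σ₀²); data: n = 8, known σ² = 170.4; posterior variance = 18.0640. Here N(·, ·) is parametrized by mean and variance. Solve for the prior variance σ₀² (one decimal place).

σ₀² = 118.9

Posterior precision equals prior precision plus data precision: 1/σ_n² = 1/σ₀² + n/σ².
So 1/σ₀² = 1/18.0640 − 8/170.4 = 0.055359 − 0.046948 = 0.008411.
Hence σ₀² = 1/0.008411 ≈ 118.9.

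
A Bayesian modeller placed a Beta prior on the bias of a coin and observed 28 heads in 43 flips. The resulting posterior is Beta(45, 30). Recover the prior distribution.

Under Beta–binomial conjugacy the posterior parameters are (α+s, β+f).
So α = 45 − 28 = 17 and β = 30 − 15 = 15.

Beta(17, 15)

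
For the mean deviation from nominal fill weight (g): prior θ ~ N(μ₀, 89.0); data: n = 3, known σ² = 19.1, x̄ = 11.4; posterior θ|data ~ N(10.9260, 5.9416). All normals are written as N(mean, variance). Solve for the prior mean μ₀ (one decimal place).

μ₀ = 4.3

With known observation variance, the Normal–Normal posterior has precision τ_n = τ₀ + n/σ² and mean μ_n = (τ₀μ₀ + (n/σ²)x̄)/τ_n.
Here τ₀ = 1/89.0 = 0.011236 and τ_data = 3/19.1 = 0.157068, so τ_n = 0.168304.
Rearranging for μ₀: μ₀ = (μ_n·τ_n − τ_data·x̄)/τ₀ = (10.9260·0.168304 − 0.157068·11.4) / 0.011236 = 0.048314/0.011236 ≈ 4.3.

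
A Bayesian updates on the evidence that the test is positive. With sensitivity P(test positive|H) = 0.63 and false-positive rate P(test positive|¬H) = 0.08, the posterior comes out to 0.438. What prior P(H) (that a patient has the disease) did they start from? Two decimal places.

In odds form, posterior odds = prior odds × likelihood ratio, so prior odds = posterior odds ÷ LR.
Posterior odds = 0.438/(1−0.438) = 0.7794. LR = 0.63/0.08 = 7.8750.
Prior odds = 0.7794/7.8750 = 0.0990, so P(H) = 0.0990/(1+0.0990) ≈ 0.09.

P(H) = 0.09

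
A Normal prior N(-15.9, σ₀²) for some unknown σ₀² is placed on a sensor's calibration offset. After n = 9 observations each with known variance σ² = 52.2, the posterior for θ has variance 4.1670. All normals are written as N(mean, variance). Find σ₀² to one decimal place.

Posterior precision equals prior precision plus data precision: 1/σ_n² = 1/σ₀² + n/σ².
So 1/σ₀² = 1/4.1670 − 9/52.2 = 0.239981 − 0.172414 = 0.067567.
Hence σ₀² = 1/0.067567 ≈ 14.8.

σ₀² = 14.8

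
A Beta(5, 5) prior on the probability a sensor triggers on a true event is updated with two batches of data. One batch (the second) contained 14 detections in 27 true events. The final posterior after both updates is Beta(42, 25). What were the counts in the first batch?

Sequential conjugate updates are equivalent to a single update on the pooled data, so total successes = posterior α − prior α and total failures = posterior β − prior β.
Total across both batches: 42−5=37 detections, 25−5=20 misses.
Subtract the second batch: 37−14=23 detections and 20−13=7 misses.

23 detections and 7 misses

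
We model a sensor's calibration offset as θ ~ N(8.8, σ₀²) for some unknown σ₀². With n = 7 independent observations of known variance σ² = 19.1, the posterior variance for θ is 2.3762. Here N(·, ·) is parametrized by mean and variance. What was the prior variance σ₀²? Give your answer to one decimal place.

σ₀² = 18.4

Posterior precision equals prior precision plus data precision: 1/σ_n² = 1/σ₀² + n/σ².
So 1/σ₀² = 1/2.3762 − 7/19.1 = 0.420840 − 0.366492 = 0.054348.
Hence σ₀² = 1/0.054348 ≈ 18.4.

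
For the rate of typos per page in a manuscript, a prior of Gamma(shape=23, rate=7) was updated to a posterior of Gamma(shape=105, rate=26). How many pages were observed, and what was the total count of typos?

n = 19 pages with total 82 typos

A Gamma(α, β) prior (rate parametrization) on a Poisson rate with n observations summing to S gives posterior Gamma(α+S, β+n).
Matching: Σxᵢ = 105 − 23 = 82 and n = 26 − 7 = 19.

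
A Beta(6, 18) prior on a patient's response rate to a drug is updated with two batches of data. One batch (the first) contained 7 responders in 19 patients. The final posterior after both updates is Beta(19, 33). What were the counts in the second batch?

6 responders and 3 non-responders

Sequential conjugate updates are equivalent to a single update on the pooled data, so total successes = posterior α − prior α and total failures = posterior β − prior β.
Total across both batches: 19−6=13 responders, 33−18=15 non-responders.
Subtract the first batch: 13−7=6 responders and 15−12=3 non-responders.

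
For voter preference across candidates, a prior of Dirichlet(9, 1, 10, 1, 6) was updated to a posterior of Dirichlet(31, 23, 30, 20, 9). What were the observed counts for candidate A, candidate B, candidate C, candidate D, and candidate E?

counts (22, 22, 20, 19, 3)

For a Dirichlet(α) prior with multinomial counts c, the posterior is Dirichlet(α + c) componentwise.
Counts are posterior − prior componentwise: 31−9=22, 23−1=22, 30−10=20, 20−1=19, 9−6=3.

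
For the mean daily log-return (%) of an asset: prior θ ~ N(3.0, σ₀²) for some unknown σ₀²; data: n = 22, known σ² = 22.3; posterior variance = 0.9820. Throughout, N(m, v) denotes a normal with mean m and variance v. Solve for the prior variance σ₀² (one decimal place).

Posterior precision equals prior precision plus data precision: 1/σ_n² = 1/σ₀² + n/σ².
So 1/σ₀² = 1/0.9820 − 22/22.3 = 1.018330 − 0.986547 = 0.031783.
Hence σ₀² = 1/0.031783 ≈ 31.5.

σ₀² = 31.5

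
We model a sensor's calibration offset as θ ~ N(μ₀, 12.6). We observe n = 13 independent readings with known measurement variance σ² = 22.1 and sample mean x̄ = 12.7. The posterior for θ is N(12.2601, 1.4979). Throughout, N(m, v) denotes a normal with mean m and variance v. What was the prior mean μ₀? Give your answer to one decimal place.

With known observation variance, the Normal–Normal posterior has precision τ_n = τ₀ + n/σ² and mean μ_n = (τ₀μ₀ + (n/σ²)x̄)/τ_n.
Here τ₀ = 1/12.6 = 0.079365 and τ_data = 13/22.1 = 0.588235, so τ_n = 0.667600.
Rearranging for μ₀: μ₀ = (μ_n·τ_n − τ_data·x̄)/τ₀ = (12.2601·0.667600 − 0.588235·12.7) / 0.079365 = 0.714258/0.079365 ≈ 9.0.

μ₀ = 9.0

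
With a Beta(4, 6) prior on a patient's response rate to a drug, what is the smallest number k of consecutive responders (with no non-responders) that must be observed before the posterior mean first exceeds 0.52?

After k responders and 0 non-responders the posterior is Beta(4+k, 6), with mean (4+k)/(4+6+k).
Set (4+k)/(10+k) > 0.52 and solve: k > (0.52·10 − 4)/(1 − 0.52) = 2.500.
The smallest integer exceeding 2.500 is 3.

k = 3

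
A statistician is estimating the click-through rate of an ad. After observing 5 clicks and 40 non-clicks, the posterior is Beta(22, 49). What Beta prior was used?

Under Beta–binomial conjugacy the posterior parameters are (α+s, β+f).
Subtract the data counts: 22−5=17, 49−40=9.

Beta(17, 9)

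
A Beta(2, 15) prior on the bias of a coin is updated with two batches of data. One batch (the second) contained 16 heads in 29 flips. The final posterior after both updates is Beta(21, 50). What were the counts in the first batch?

3 heads and 22 tails

Sequential conjugate updates are equivalent to a single update on the pooled data, so total successes = posterior α − prior α and total failures = posterior β − prior β.
Total across both batches: 21−2=19 heads, 50−15=35 tails.
Subtract the second batch: 19−16=3 heads and 35−13=22 tails.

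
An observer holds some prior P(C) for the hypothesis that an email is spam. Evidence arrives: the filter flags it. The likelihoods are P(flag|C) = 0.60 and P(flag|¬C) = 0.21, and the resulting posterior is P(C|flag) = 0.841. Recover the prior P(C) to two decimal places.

P(C) = 0.65

Bayes' rule in odds form gives O(C|E) = O(C)·[P(E|C)/P(E|¬C)], hence O(C) = O(C|E)/LR.
Posterior odds = 0.841/(1−0.841) = 5.2893. LR = 0.60/0.21 = 2.8571.
Prior odds = 5.2893/2.8571 = 1.8513, so P(C) = 1.8513/(1+1.8513) ≈ 0.65.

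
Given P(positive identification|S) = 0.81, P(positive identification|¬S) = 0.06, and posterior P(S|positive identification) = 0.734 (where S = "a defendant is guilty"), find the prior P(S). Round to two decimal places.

Bayes' rule in odds form gives O(S|E) = O(S)·[P(E|S)/P(E|¬S)], hence O(S) = O(S|E)/LR.
Posterior odds = 0.734/(1−0.734) = 2.7594. LR = 0.81/0.06 = 13.5000.
Prior odds = 2.7594/13.5000 = 0.2044, so P(S) = 0.2044/(1+0.2044) ≈ 0.17.

P(S) = 0.17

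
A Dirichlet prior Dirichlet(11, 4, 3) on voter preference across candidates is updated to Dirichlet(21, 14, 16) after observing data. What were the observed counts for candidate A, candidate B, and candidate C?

counts (10, 10, 13)

For a Dirichlet(α) prior with multinomial counts c, the posterior is Dirichlet(α + c) componentwise.
Counts are posterior − prior componentwise: 21−11=10, 14−4=10, 16−3=13.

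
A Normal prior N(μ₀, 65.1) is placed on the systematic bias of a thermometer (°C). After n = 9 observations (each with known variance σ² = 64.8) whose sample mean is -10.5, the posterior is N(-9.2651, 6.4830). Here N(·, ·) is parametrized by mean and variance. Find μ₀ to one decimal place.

The posterior mean is a precision-weighted average: μ_n = (τ₀μ₀ + τ_data·x̄)/(τ₀+τ_data), with τ₀=1/σ₀² and τ_data=n/σ².
Here τ₀ = 1/65.1 = 0.015361 and τ_data = 9/64.8 = 0.138889, so τ_n = 0.154250.
Rearranging for μ₀: μ₀ = (μ_n·τ_n − τ_data·x̄)/τ₀ = (-9.2651·0.154250 − 0.138889·-10.5) / 0.015361 = 0.029193/0.015361 ≈ 1.9.

μ₀ = 1.9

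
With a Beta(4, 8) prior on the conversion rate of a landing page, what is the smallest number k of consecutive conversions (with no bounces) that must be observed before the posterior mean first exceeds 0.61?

k = 9

After k conversions and 0 bounces the posterior is Beta(4+k, 8), with mean (4+k)/(4+8+k).
Set (4+k)/(12+k) > 0.61 and solve: k > (0.61·12 − 4)/(1 − 0.61) = 8.513.
The smallest integer exceeding 8.513 is 9.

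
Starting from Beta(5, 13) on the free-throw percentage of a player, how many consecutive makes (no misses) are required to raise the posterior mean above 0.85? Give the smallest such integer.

After k makes and 0 misses the posterior is Beta(5+k, 13), with mean (5+k)/(5+13+k).
Set (5+k)/(18+k) > 0.85 and solve: k > (0.85·18 − 5)/(1 − 0.85) = 68.667.
The smallest integer exceeding 68.667 is 69, and checking k=69: (74)/(87) = 0.8506 > 0.85.

k = 69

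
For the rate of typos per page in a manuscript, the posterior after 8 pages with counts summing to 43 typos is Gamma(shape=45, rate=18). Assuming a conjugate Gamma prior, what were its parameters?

A Gamma(α, β) prior (rate parametrization) on a Poisson rate with n observations summing to S gives posterior Gamma(α+S, β+n).
So α = 45 − 43 = 2 and β = 18 − 8 = 10.

Gamma(shape=2, rate=10)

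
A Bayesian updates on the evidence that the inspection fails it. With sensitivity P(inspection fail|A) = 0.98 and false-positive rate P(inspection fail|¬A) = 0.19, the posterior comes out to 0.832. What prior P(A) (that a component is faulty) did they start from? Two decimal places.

Bayes' rule in odds form gives O(A|E) = O(A)·[P(E|A)/P(E|¬A)], hence O(A) = O(A|E)/LR.
Posterior odds = 0.832/(1−0.832) = 4.9524. LR = 0.98/0.19 = 5.1579.
Prior odds = 4.9524/5.1579 = 0.9602, so P(A) = 0.9602/(1+0.9602) ≈ 0.49.

P(A) = 0.49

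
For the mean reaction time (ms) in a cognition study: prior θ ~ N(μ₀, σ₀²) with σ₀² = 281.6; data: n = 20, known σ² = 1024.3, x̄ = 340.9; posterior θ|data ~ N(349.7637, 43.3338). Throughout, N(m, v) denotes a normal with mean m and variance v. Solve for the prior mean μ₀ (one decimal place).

μ₀ = 398.5

With known observation variance, the Normal–Normal posterior has precision τ_n = τ₀ + n/σ² and mean μ_n = (τ₀μ₀ + (n/σ²)x̄)/τ_n.
Here τ₀ = 1/281.6 = 0.003551 and τ_data = 20/1024.3 = 0.019526, so τ_n = 0.023077.
Rearranging for μ₀: μ₀ = (μ_n·τ_n − τ_data·x̄)/τ₀ = (349.7637·0.023077 − 0.019526·340.9) / 0.003551 = 1.415084/0.003551 ≈ 398.5.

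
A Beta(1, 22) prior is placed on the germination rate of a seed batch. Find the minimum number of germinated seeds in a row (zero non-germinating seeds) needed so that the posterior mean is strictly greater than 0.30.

After k germinated seeds and 0 non-germinating seeds the posterior is Beta(1+k, 22), with mean (1+k)/(1+22+k).
Set (1+k)/(23+k) > 0.30 and solve: k > (0.30·23 − 1)/(1 − 0.30) = 8.429.
The smallest integer exceeding 8.429 is 9.

k = 9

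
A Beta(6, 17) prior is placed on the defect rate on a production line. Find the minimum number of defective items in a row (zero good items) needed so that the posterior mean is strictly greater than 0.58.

k = 18

After k defective items and 0 good items the posterior is Beta(6+k, 17), with mean (6+k)/(6+17+k).
Set (6+k)/(23+k) > 0.58 and solve: k > (0.58·23 − 6)/(1 − 0.58) = 17.476.
The smallest integer exceeding 17.476 is 18.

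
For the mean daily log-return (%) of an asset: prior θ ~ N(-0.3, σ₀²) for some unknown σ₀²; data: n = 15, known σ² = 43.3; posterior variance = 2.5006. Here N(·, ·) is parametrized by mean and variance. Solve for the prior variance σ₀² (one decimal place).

For the Normal–Normal model with known σ², precisions add: τ_n = τ₀ + n/σ².
So 1/σ₀² = 1/2.5006 − 15/43.3 = 0.399904 − 0.346420 = 0.053484.
Hence σ₀² = 1/0.053484 ≈ 18.7.

σ₀² = 18.7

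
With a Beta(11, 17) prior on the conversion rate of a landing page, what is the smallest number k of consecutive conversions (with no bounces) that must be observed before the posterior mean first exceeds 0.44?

After k conversions and 0 bounces the posterior is Beta(11+k, 17), with mean (11+k)/(11+17+k).
Set (11+k)/(28+k) > 0.44 and solve: k > (0.44·28 − 11)/(1 − 0.44) = 2.357.
The smallest integer exceeding 2.357 is 3, and checking k=3: (14)/(31) = 0.4516 > 0.44.

k = 3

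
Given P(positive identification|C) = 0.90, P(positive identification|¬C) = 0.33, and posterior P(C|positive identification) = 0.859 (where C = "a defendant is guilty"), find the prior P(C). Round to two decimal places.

P(C) = 0.69

Bayes' rule in odds form gives O(C|E) = O(C)·[P(E|C)/P(E|¬C)], hence O(C) = O(C|E)/LR.
Posterior odds = 0.859/(1−0.859) = 6.0922. LR = 0.90/0.33 = 2.7273.
Prior odds = 6.0922/2.7273 = 2.2338, so P(C) = 2.2338/(1+2.2338) ≈ 0.69.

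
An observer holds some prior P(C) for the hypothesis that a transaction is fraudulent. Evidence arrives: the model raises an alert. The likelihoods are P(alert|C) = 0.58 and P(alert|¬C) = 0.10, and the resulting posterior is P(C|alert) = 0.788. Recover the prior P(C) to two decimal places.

In odds form, posterior odds = prior odds × likelihood ratio, so prior odds = posterior odds ÷ LR.
Posterior odds = 0.788/(1−0.788) = 3.7170. LR = 0.58/0.10 = 5.8000.
Prior odds = 3.7170/5.8000 = 0.6409, so P(C) = 0.6409/(1+0.6409) ≈ 0.39.

P(C) = 0.39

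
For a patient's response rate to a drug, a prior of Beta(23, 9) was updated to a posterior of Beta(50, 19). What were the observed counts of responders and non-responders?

A Beta(a, b) prior with s successes and f failures in binomial data gives a Beta(a+s, b+f) posterior.
Match parameters: s=50−23=27, f=19−9=10.

27 responders and 10 non-responders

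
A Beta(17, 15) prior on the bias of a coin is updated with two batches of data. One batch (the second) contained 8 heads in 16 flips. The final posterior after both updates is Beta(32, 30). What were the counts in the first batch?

Sequential conjugate updates are equivalent to a single update on the pooled data, so total successes = posterior α − prior α and total failures = posterior β − prior β.
Total across both batches: 32−17=15 heads, 30−15=15 tails.
Subtract the second batch: 15−8=7 heads and 15−8=7 tails.

7 heads and 7 tails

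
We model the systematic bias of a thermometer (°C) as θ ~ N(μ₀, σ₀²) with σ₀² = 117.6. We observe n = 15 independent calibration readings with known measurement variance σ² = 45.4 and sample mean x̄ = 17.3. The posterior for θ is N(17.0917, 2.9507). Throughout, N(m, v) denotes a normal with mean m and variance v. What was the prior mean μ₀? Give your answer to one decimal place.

μ₀ = 9.0

The posterior mean is a precision-weighted average: μ_n = (τ₀μ₀ + τ_data·x̄)/(τ₀+τ_data), with τ₀=1/σ₀² and τ_data=n/σ².
Here τ₀ = 1/117.6 = 0.008503 and τ_data = 15/45.4 = 0.330396, so τ_n = 0.338899.
Rearranging for μ₀: μ₀ = (μ_n·τ_n − τ_data·x̄)/τ₀ = (17.0917·0.338899 − 0.330396·17.3) / 0.008503 = 0.076509/0.008503 ≈ 9.0.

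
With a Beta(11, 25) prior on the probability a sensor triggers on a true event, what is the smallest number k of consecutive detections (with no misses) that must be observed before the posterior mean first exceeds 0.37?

After k detections and 0 misses the posterior is Beta(11+k, 25), with mean (11+k)/(11+25+k).
Set (11+k)/(36+k) > 0.37 and solve: k > (0.37·36 − 11)/(1 − 0.37) = 3.683.
The smallest integer exceeding 3.683 is 4, and checking k=4: (15)/(40) = 0.3750 > 0.37.

k = 4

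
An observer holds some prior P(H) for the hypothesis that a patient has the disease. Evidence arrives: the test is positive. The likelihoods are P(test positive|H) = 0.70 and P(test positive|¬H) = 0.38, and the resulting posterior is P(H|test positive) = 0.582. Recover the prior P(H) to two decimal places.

P(H) = 0.43

Bayes' rule in odds form gives O(H|E) = O(H)·[P(E|H)/P(E|¬H)], hence O(H) = O(H|E)/LR.
Posterior odds = 0.582/(1−0.582) = 1.3923. LR = 0.70/0.38 = 1.8421.
Prior odds = 1.3923/1.8421 = 0.7558, so P(H) = 0.7558/(1+0.7558) ≈ 0.43.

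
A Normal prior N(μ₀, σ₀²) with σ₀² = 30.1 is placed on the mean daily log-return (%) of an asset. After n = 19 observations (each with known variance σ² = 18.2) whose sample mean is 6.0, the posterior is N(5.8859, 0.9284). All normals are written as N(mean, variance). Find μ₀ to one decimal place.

μ₀ = 2.3

With known observation variance, the Normal–Normal posterior has precision τ_n = τ₀ + n/σ² and mean μ_n = (τ₀μ₀ + (n/σ²)x̄)/τ_n.
Here τ₀ = 1/30.1 = 0.033223 and τ_data = 19/18.2 = 1.043956, so τ_n = 1.077179.
Rearranging for μ₀: μ₀ = (μ_n·τ_n − τ_data·x̄)/τ₀ = (5.8859·1.077179 − 1.043956·6.0) / 0.033223 = 0.076432/0.033223 ≈ 2.3.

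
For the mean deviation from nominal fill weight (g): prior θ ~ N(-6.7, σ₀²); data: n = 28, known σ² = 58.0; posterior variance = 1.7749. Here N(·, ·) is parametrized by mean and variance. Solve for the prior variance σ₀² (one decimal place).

σ₀² = 12.4

For the Normal–Normal model with known σ², precisions add: τ_n = τ₀ + n/σ².
So 1/σ₀² = 1/1.7749 − 28/58.0 = 0.563412 − 0.482759 = 0.080653.
Hence σ₀² = 1/0.080653 ≈ 12.4.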